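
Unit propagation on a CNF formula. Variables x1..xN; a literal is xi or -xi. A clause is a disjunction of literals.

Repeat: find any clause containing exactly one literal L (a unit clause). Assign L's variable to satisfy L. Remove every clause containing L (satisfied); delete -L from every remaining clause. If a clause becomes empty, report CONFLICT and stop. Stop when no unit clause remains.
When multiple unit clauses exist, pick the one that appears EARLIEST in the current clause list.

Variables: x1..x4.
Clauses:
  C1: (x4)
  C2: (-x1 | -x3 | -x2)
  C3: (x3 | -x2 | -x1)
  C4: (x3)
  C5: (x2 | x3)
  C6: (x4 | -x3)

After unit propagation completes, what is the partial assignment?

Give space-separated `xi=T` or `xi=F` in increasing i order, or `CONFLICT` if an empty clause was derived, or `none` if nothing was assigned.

unit clause [4] forces x4=T; simplify:
  satisfied 2 clause(s); 4 remain; assigned so far: [4]
unit clause [3] forces x3=T; simplify:
  drop -3 from [-1, -3, -2] -> [-1, -2]
  satisfied 3 clause(s); 1 remain; assigned so far: [3, 4]

Answer: x3=T x4=T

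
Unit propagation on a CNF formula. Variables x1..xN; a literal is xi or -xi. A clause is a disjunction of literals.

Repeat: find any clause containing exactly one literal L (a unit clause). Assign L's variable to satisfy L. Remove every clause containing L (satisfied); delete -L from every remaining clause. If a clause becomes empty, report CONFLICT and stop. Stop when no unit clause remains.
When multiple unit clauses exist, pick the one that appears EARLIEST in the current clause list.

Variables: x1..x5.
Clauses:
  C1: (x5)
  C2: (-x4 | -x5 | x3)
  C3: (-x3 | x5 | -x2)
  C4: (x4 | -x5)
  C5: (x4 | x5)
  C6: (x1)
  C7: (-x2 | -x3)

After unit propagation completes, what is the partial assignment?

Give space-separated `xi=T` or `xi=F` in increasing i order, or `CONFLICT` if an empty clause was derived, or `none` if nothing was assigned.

unit clause [5] forces x5=T; simplify:
  drop -5 from [-4, -5, 3] -> [-4, 3]
  drop -5 from [4, -5] -> [4]
  satisfied 3 clause(s); 4 remain; assigned so far: [5]
unit clause [4] forces x4=T; simplify:
  drop -4 from [-4, 3] -> [3]
  satisfied 1 clause(s); 3 remain; assigned so far: [4, 5]
unit clause [3] forces x3=T; simplify:
  drop -3 from [-2, -3] -> [-2]
  satisfied 1 clause(s); 2 remain; assigned so far: [3, 4, 5]
unit clause [1] forces x1=T; simplify:
  satisfied 1 clause(s); 1 remain; assigned so far: [1, 3, 4, 5]
unit clause [-2] forces x2=F; simplify:
  satisfied 1 clause(s); 0 remain; assigned so far: [1, 2, 3, 4, 5]

Answer: x1=T x2=F x3=T x4=T x5=T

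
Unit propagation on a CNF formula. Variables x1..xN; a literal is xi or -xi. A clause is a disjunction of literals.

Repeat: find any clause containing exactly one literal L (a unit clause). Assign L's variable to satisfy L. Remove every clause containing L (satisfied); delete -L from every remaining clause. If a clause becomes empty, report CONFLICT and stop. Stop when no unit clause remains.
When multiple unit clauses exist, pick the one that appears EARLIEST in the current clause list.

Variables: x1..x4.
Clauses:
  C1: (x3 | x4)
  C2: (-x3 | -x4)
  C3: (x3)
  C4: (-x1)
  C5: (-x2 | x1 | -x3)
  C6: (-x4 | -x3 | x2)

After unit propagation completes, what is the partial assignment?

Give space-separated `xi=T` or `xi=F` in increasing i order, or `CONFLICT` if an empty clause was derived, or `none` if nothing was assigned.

Answer: x1=F x2=F x3=T x4=F

Derivation:
unit clause [3] forces x3=T; simplify:
  drop -3 from [-3, -4] -> [-4]
  drop -3 from [-2, 1, -3] -> [-2, 1]
  drop -3 from [-4, -3, 2] -> [-4, 2]
  satisfied 2 clause(s); 4 remain; assigned so far: [3]
unit clause [-4] forces x4=F; simplify:
  satisfied 2 clause(s); 2 remain; assigned so far: [3, 4]
unit clause [-1] forces x1=F; simplify:
  drop 1 from [-2, 1] -> [-2]
  satisfied 1 clause(s); 1 remain; assigned so far: [1, 3, 4]
unit clause [-2] forces x2=F; simplify:
  satisfied 1 clause(s); 0 remain; assigned so far: [1, 2, 3, 4]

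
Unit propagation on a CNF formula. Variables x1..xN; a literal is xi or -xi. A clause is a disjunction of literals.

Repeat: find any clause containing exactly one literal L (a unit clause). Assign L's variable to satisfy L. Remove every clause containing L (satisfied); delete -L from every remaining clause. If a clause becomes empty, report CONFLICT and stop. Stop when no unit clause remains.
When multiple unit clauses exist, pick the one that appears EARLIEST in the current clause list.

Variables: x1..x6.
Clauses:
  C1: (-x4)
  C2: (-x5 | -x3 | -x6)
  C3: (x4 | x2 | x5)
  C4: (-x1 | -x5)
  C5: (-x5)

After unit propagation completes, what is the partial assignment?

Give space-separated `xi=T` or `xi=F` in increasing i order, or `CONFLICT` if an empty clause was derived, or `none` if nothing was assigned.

Answer: x2=T x4=F x5=F

Derivation:
unit clause [-4] forces x4=F; simplify:
  drop 4 from [4, 2, 5] -> [2, 5]
  satisfied 1 clause(s); 4 remain; assigned so far: [4]
unit clause [-5] forces x5=F; simplify:
  drop 5 from [2, 5] -> [2]
  satisfied 3 clause(s); 1 remain; assigned so far: [4, 5]
unit clause [2] forces x2=T; simplify:
  satisfied 1 clause(s); 0 remain; assigned so far: [2, 4, 5]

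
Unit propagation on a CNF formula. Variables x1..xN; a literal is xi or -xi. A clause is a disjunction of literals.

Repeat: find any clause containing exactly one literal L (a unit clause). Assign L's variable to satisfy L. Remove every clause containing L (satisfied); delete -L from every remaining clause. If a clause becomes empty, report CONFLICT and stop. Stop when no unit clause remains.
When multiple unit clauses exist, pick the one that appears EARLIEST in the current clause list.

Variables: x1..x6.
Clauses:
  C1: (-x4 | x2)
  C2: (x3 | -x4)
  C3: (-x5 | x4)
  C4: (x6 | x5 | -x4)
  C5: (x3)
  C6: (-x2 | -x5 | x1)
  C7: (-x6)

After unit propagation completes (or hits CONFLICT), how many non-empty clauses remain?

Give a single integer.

unit clause [3] forces x3=T; simplify:
  satisfied 2 clause(s); 5 remain; assigned so far: [3]
unit clause [-6] forces x6=F; simplify:
  drop 6 from [6, 5, -4] -> [5, -4]
  satisfied 1 clause(s); 4 remain; assigned so far: [3, 6]

Answer: 4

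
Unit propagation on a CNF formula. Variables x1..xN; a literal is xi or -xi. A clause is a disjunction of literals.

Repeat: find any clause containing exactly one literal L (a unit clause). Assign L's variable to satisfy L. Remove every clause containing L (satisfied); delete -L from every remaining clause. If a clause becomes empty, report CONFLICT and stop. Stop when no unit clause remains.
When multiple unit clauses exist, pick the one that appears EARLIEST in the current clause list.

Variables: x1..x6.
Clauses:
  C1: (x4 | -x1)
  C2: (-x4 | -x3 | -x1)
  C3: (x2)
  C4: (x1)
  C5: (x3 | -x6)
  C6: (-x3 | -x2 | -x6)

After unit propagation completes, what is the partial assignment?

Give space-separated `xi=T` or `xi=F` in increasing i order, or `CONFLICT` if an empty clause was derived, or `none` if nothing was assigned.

unit clause [2] forces x2=T; simplify:
  drop -2 from [-3, -2, -6] -> [-3, -6]
  satisfied 1 clause(s); 5 remain; assigned so far: [2]
unit clause [1] forces x1=T; simplify:
  drop -1 from [4, -1] -> [4]
  drop -1 from [-4, -3, -1] -> [-4, -3]
  satisfied 1 clause(s); 4 remain; assigned so far: [1, 2]
unit clause [4] forces x4=T; simplify:
  drop -4 from [-4, -3] -> [-3]
  satisfied 1 clause(s); 3 remain; assigned so far: [1, 2, 4]
unit clause [-3] forces x3=F; simplify:
  drop 3 from [3, -6] -> [-6]
  satisfied 2 clause(s); 1 remain; assigned so far: [1, 2, 3, 4]
unit clause [-6] forces x6=F; simplify:
  satisfied 1 clause(s); 0 remain; assigned so far: [1, 2, 3, 4, 6]

Answer: x1=T x2=T x3=F x4=T x6=F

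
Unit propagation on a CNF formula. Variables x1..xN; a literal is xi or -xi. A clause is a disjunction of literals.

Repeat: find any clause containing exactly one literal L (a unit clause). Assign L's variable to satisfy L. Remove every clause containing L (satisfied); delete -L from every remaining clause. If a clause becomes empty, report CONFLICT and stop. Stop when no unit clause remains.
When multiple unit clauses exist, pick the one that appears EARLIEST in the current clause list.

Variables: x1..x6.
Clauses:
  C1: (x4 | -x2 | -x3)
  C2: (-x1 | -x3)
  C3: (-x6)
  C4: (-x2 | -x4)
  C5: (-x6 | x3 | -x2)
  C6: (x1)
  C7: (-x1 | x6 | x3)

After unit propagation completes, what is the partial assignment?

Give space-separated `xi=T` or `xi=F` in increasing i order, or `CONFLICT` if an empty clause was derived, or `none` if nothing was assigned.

Answer: CONFLICT

Derivation:
unit clause [-6] forces x6=F; simplify:
  drop 6 from [-1, 6, 3] -> [-1, 3]
  satisfied 2 clause(s); 5 remain; assigned so far: [6]
unit clause [1] forces x1=T; simplify:
  drop -1 from [-1, -3] -> [-3]
  drop -1 from [-1, 3] -> [3]
  satisfied 1 clause(s); 4 remain; assigned so far: [1, 6]
unit clause [-3] forces x3=F; simplify:
  drop 3 from [3] -> [] (empty!)
  satisfied 2 clause(s); 2 remain; assigned so far: [1, 3, 6]
CONFLICT (empty clause)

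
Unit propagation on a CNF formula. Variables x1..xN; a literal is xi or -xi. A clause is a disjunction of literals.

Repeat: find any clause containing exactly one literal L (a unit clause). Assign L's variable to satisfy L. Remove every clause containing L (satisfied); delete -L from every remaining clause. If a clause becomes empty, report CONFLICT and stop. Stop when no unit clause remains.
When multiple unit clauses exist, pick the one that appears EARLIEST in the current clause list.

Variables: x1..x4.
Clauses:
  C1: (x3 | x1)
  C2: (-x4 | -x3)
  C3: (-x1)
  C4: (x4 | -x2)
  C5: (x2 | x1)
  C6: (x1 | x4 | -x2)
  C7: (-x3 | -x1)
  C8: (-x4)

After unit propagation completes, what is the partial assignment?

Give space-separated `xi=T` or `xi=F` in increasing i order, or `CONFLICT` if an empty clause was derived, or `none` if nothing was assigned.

unit clause [-1] forces x1=F; simplify:
  drop 1 from [3, 1] -> [3]
  drop 1 from [2, 1] -> [2]
  drop 1 from [1, 4, -2] -> [4, -2]
  satisfied 2 clause(s); 6 remain; assigned so far: [1]
unit clause [3] forces x3=T; simplify:
  drop -3 from [-4, -3] -> [-4]
  satisfied 1 clause(s); 5 remain; assigned so far: [1, 3]
unit clause [-4] forces x4=F; simplify:
  drop 4 from [4, -2] -> [-2]
  drop 4 from [4, -2] -> [-2]
  satisfied 2 clause(s); 3 remain; assigned so far: [1, 3, 4]
unit clause [-2] forces x2=F; simplify:
  drop 2 from [2] -> [] (empty!)
  satisfied 2 clause(s); 1 remain; assigned so far: [1, 2, 3, 4]
CONFLICT (empty clause)

Answer: CONFLICT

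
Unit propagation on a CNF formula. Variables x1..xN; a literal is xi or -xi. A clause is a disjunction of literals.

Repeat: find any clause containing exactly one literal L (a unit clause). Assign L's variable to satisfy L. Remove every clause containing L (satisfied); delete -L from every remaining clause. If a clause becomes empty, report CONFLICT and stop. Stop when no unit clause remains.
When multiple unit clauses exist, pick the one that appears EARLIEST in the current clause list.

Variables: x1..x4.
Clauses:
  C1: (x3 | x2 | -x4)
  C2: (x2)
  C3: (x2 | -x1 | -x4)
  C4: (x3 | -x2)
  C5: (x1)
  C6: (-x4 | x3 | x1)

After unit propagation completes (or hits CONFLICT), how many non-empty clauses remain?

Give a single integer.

Answer: 0

Derivation:
unit clause [2] forces x2=T; simplify:
  drop -2 from [3, -2] -> [3]
  satisfied 3 clause(s); 3 remain; assigned so far: [2]
unit clause [3] forces x3=T; simplify:
  satisfied 2 clause(s); 1 remain; assigned so far: [2, 3]
unit clause [1] forces x1=T; simplify:
  satisfied 1 clause(s); 0 remain; assigned so far: [1, 2, 3]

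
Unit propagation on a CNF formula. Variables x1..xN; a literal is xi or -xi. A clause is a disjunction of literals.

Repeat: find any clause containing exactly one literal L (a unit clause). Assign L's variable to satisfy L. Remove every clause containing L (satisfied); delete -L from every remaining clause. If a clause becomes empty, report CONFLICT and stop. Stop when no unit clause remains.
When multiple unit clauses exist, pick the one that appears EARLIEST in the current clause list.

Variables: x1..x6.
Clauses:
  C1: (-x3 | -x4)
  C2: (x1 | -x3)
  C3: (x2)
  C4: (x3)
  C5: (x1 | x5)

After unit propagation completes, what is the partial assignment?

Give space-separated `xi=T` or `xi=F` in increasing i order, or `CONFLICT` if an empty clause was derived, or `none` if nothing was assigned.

unit clause [2] forces x2=T; simplify:
  satisfied 1 clause(s); 4 remain; assigned so far: [2]
unit clause [3] forces x3=T; simplify:
  drop -3 from [-3, -4] -> [-4]
  drop -3 from [1, -3] -> [1]
  satisfied 1 clause(s); 3 remain; assigned so far: [2, 3]
unit clause [-4] forces x4=F; simplify:
  satisfied 1 clause(s); 2 remain; assigned so far: [2, 3, 4]
unit clause [1] forces x1=T; simplify:
  satisfied 2 clause(s); 0 remain; assigned so far: [1, 2, 3, 4]

Answer: x1=T x2=T x3=T x4=F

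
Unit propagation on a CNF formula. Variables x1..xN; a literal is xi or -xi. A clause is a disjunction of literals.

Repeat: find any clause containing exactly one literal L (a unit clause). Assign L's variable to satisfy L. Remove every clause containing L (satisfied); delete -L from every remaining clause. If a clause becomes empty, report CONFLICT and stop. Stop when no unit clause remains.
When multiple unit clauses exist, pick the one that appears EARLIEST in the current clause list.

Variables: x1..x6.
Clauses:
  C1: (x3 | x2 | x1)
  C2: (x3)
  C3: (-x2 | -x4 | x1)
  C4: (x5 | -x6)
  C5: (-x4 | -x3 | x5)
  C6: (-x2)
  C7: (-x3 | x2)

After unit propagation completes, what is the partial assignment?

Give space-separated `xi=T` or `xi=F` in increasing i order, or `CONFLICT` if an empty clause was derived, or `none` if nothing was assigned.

unit clause [3] forces x3=T; simplify:
  drop -3 from [-4, -3, 5] -> [-4, 5]
  drop -3 from [-3, 2] -> [2]
  satisfied 2 clause(s); 5 remain; assigned so far: [3]
unit clause [-2] forces x2=F; simplify:
  drop 2 from [2] -> [] (empty!)
  satisfied 2 clause(s); 3 remain; assigned so far: [2, 3]
CONFLICT (empty clause)

Answer: CONFLICT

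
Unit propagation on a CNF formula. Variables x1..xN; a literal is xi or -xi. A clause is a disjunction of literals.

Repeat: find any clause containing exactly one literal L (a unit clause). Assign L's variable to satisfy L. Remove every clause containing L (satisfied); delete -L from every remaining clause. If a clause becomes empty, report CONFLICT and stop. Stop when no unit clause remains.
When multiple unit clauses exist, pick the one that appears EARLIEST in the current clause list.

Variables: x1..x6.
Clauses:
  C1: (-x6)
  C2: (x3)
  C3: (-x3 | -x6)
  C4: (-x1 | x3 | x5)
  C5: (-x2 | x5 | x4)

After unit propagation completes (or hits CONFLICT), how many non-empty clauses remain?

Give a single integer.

Answer: 1

Derivation:
unit clause [-6] forces x6=F; simplify:
  satisfied 2 clause(s); 3 remain; assigned so far: [6]
unit clause [3] forces x3=T; simplify:
  satisfied 2 clause(s); 1 remain; assigned so far: [3, 6]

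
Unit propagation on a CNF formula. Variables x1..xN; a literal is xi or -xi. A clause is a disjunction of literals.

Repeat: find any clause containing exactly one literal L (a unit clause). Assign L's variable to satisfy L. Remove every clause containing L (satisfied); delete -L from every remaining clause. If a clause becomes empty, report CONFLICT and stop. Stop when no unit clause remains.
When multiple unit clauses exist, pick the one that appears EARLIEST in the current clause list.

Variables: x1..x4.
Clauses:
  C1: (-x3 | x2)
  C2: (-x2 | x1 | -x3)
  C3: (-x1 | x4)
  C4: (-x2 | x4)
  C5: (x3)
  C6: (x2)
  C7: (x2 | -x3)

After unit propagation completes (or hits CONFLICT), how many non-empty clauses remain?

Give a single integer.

unit clause [3] forces x3=T; simplify:
  drop -3 from [-3, 2] -> [2]
  drop -3 from [-2, 1, -3] -> [-2, 1]
  drop -3 from [2, -3] -> [2]
  satisfied 1 clause(s); 6 remain; assigned so far: [3]
unit clause [2] forces x2=T; simplify:
  drop -2 from [-2, 1] -> [1]
  drop -2 from [-2, 4] -> [4]
  satisfied 3 clause(s); 3 remain; assigned so far: [2, 3]
unit clause [1] forces x1=T; simplify:
  drop -1 from [-1, 4] -> [4]
  satisfied 1 clause(s); 2 remain; assigned so far: [1, 2, 3]
unit clause [4] forces x4=T; simplify:
  satisfied 2 clause(s); 0 remain; assigned so far: [1, 2, 3, 4]

Answer: 0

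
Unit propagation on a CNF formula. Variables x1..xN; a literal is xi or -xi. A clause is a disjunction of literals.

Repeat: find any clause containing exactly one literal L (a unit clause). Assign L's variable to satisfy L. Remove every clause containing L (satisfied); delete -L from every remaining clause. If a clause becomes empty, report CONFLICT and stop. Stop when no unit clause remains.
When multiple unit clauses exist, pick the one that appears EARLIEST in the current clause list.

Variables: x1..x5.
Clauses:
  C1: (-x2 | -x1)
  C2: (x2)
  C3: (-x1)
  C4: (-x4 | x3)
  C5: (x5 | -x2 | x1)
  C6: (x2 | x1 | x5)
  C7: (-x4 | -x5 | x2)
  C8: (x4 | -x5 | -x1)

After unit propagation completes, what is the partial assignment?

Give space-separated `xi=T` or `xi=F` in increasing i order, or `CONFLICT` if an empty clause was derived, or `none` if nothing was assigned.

unit clause [2] forces x2=T; simplify:
  drop -2 from [-2, -1] -> [-1]
  drop -2 from [5, -2, 1] -> [5, 1]
  satisfied 3 clause(s); 5 remain; assigned so far: [2]
unit clause [-1] forces x1=F; simplify:
  drop 1 from [5, 1] -> [5]
  satisfied 3 clause(s); 2 remain; assigned so far: [1, 2]
unit clause [5] forces x5=T; simplify:
  satisfied 1 clause(s); 1 remain; assigned so far: [1, 2, 5]

Answer: x1=F x2=T x5=T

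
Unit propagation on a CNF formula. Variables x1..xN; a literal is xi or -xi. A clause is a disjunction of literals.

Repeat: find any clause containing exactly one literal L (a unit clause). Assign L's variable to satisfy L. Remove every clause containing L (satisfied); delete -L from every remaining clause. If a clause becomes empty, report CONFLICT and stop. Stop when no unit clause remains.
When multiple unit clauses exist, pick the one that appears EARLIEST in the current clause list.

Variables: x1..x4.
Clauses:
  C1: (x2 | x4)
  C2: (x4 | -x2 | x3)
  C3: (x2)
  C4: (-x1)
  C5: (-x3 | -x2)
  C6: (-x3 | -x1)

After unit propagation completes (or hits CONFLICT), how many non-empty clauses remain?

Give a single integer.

Answer: 0

Derivation:
unit clause [2] forces x2=T; simplify:
  drop -2 from [4, -2, 3] -> [4, 3]
  drop -2 from [-3, -2] -> [-3]
  satisfied 2 clause(s); 4 remain; assigned so far: [2]
unit clause [-1] forces x1=F; simplify:
  satisfied 2 clause(s); 2 remain; assigned so far: [1, 2]
unit clause [-3] forces x3=F; simplify:
  drop 3 from [4, 3] -> [4]
  satisfied 1 clause(s); 1 remain; assigned so far: [1, 2, 3]
unit clause [4] forces x4=T; simplify:
  satisfied 1 clause(s); 0 remain; assigned so far: [1, 2, 3, 4]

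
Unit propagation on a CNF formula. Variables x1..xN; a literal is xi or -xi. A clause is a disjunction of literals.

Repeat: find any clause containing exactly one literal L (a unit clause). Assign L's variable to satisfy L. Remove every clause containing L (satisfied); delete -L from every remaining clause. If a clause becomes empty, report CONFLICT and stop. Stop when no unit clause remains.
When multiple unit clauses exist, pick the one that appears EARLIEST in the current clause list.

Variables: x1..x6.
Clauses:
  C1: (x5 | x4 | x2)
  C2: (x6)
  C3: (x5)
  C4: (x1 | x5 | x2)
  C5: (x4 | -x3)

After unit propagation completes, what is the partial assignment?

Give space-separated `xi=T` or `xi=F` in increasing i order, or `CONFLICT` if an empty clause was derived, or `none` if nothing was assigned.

Answer: x5=T x6=T

Derivation:
unit clause [6] forces x6=T; simplify:
  satisfied 1 clause(s); 4 remain; assigned so far: [6]
unit clause [5] forces x5=T; simplify:
  satisfied 3 clause(s); 1 remain; assigned so far: [5, 6]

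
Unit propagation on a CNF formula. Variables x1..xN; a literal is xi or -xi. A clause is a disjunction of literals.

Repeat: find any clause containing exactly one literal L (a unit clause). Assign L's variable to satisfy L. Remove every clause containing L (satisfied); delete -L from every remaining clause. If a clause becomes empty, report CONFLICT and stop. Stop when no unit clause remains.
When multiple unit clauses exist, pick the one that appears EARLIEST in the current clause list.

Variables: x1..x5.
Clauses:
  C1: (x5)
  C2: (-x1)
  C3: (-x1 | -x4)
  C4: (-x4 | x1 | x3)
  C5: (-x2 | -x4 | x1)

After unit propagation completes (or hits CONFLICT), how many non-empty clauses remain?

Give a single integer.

Answer: 2

Derivation:
unit clause [5] forces x5=T; simplify:
  satisfied 1 clause(s); 4 remain; assigned so far: [5]
unit clause [-1] forces x1=F; simplify:
  drop 1 from [-4, 1, 3] -> [-4, 3]
  drop 1 from [-2, -4, 1] -> [-2, -4]
  satisfied 2 clause(s); 2 remain; assigned so far: [1, 5]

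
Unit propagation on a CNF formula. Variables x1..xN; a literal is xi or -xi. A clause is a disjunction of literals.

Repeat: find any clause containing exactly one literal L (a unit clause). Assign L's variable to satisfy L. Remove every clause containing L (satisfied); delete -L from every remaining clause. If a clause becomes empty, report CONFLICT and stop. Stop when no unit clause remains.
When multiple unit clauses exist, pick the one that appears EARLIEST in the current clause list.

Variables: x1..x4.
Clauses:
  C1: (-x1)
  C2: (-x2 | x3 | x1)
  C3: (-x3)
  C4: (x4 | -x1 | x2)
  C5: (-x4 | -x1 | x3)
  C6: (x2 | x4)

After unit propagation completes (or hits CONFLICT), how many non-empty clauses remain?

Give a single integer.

unit clause [-1] forces x1=F; simplify:
  drop 1 from [-2, 3, 1] -> [-2, 3]
  satisfied 3 clause(s); 3 remain; assigned so far: [1]
unit clause [-3] forces x3=F; simplify:
  drop 3 from [-2, 3] -> [-2]
  satisfied 1 clause(s); 2 remain; assigned so far: [1, 3]
unit clause [-2] forces x2=F; simplify:
  drop 2 from [2, 4] -> [4]
  satisfied 1 clause(s); 1 remain; assigned so far: [1, 2, 3]
unit clause [4] forces x4=T; simplify:
  satisfied 1 clause(s); 0 remain; assigned so far: [1, 2, 3, 4]

Answer: 0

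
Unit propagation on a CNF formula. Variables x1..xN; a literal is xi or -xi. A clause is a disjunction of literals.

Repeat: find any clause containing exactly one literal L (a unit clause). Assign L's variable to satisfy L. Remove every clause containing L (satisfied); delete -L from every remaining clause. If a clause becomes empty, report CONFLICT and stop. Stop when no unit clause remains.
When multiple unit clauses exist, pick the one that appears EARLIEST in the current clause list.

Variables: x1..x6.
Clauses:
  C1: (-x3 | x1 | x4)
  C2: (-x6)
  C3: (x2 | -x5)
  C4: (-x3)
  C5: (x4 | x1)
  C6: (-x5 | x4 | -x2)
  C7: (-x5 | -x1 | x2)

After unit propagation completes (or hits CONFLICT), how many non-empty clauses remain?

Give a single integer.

unit clause [-6] forces x6=F; simplify:
  satisfied 1 clause(s); 6 remain; assigned so far: [6]
unit clause [-3] forces x3=F; simplify:
  satisfied 2 clause(s); 4 remain; assigned so far: [3, 6]

Answer: 4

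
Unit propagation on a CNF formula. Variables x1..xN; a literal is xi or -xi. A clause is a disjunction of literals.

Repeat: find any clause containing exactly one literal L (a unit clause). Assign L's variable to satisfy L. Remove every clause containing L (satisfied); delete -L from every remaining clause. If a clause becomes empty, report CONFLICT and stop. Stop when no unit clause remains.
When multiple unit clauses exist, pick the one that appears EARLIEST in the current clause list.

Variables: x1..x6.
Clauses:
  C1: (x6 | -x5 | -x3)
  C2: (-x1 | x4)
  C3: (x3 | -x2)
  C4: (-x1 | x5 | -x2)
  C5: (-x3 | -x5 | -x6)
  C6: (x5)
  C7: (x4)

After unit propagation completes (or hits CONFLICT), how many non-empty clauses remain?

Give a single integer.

unit clause [5] forces x5=T; simplify:
  drop -5 from [6, -5, -3] -> [6, -3]
  drop -5 from [-3, -5, -6] -> [-3, -6]
  satisfied 2 clause(s); 5 remain; assigned so far: [5]
unit clause [4] forces x4=T; simplify:
  satisfied 2 clause(s); 3 remain; assigned so far: [4, 5]

Answer: 3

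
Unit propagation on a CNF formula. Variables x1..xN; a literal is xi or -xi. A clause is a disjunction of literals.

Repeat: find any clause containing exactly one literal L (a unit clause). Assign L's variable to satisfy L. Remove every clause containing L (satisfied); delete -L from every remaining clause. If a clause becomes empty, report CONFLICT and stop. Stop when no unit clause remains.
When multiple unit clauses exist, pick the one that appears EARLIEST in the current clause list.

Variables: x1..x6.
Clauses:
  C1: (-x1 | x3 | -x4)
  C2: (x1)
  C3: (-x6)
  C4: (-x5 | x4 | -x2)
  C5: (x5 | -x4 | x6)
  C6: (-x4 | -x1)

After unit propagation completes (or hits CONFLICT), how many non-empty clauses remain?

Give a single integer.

unit clause [1] forces x1=T; simplify:
  drop -1 from [-1, 3, -4] -> [3, -4]
  drop -1 from [-4, -1] -> [-4]
  satisfied 1 clause(s); 5 remain; assigned so far: [1]
unit clause [-6] forces x6=F; simplify:
  drop 6 from [5, -4, 6] -> [5, -4]
  satisfied 1 clause(s); 4 remain; assigned so far: [1, 6]
unit clause [-4] forces x4=F; simplify:
  drop 4 from [-5, 4, -2] -> [-5, -2]
  satisfied 3 clause(s); 1 remain; assigned so far: [1, 4, 6]

Answer: 1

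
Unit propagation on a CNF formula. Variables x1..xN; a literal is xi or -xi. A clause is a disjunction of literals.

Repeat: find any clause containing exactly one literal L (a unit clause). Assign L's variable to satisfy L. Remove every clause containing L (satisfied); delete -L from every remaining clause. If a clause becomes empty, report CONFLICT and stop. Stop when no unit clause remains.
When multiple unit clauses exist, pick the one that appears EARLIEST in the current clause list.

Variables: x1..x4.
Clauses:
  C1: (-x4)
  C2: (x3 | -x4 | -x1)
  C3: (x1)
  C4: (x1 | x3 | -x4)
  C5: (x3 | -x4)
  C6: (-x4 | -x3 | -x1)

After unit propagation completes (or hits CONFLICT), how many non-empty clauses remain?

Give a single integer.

unit clause [-4] forces x4=F; simplify:
  satisfied 5 clause(s); 1 remain; assigned so far: [4]
unit clause [1] forces x1=T; simplify:
  satisfied 1 clause(s); 0 remain; assigned so far: [1, 4]

Answer: 0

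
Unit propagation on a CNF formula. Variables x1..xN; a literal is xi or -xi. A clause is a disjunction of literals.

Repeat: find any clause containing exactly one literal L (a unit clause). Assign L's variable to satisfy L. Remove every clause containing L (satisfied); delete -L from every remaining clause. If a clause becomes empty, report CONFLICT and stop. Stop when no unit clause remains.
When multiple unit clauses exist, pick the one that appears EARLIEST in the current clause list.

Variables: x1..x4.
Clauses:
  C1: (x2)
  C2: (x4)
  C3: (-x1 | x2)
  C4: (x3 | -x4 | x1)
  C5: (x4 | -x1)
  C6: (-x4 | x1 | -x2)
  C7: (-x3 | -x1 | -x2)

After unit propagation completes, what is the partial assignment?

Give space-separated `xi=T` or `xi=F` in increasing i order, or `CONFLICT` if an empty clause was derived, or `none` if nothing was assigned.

unit clause [2] forces x2=T; simplify:
  drop -2 from [-4, 1, -2] -> [-4, 1]
  drop -2 from [-3, -1, -2] -> [-3, -1]
  satisfied 2 clause(s); 5 remain; assigned so far: [2]
unit clause [4] forces x4=T; simplify:
  drop -4 from [3, -4, 1] -> [3, 1]
  drop -4 from [-4, 1] -> [1]
  satisfied 2 clause(s); 3 remain; assigned so far: [2, 4]
unit clause [1] forces x1=T; simplify:
  drop -1 from [-3, -1] -> [-3]
  satisfied 2 clause(s); 1 remain; assigned so far: [1, 2, 4]
unit clause [-3] forces x3=F; simplify:
  satisfied 1 clause(s); 0 remain; assigned so far: [1, 2, 3, 4]

Answer: x1=T x2=T x3=F x4=T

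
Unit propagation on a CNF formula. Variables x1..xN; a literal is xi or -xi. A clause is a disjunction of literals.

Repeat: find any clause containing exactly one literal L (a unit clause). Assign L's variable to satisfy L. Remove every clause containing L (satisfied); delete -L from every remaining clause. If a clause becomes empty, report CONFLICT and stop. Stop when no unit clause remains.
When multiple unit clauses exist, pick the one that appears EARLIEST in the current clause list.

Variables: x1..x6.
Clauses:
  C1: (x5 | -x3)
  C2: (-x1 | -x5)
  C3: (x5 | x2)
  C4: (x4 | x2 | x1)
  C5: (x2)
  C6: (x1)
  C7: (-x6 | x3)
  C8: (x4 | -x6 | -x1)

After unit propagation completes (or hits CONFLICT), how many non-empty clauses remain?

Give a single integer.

Answer: 0

Derivation:
unit clause [2] forces x2=T; simplify:
  satisfied 3 clause(s); 5 remain; assigned so far: [2]
unit clause [1] forces x1=T; simplify:
  drop -1 from [-1, -5] -> [-5]
  drop -1 from [4, -6, -1] -> [4, -6]
  satisfied 1 clause(s); 4 remain; assigned so far: [1, 2]
unit clause [-5] forces x5=F; simplify:
  drop 5 from [5, -3] -> [-3]
  satisfied 1 clause(s); 3 remain; assigned so far: [1, 2, 5]
unit clause [-3] forces x3=F; simplify:
  drop 3 from [-6, 3] -> [-6]
  satisfied 1 clause(s); 2 remain; assigned so far: [1, 2, 3, 5]
unit clause [-6] forces x6=F; simplify:
  satisfied 2 clause(s); 0 remain; assigned so far: [1, 2, 3, 5, 6]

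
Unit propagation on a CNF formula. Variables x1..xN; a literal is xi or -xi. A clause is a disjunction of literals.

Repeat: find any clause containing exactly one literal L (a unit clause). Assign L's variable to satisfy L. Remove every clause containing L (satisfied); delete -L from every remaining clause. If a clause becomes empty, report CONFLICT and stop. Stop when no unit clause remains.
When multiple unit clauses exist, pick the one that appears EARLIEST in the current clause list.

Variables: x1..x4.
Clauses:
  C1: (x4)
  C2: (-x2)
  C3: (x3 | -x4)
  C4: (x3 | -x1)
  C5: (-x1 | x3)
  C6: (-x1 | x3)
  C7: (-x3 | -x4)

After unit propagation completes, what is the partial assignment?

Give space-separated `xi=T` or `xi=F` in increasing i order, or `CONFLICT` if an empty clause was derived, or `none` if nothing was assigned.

unit clause [4] forces x4=T; simplify:
  drop -4 from [3, -4] -> [3]
  drop -4 from [-3, -4] -> [-3]
  satisfied 1 clause(s); 6 remain; assigned so far: [4]
unit clause [-2] forces x2=F; simplify:
  satisfied 1 clause(s); 5 remain; assigned so far: [2, 4]
unit clause [3] forces x3=T; simplify:
  drop -3 from [-3] -> [] (empty!)
  satisfied 4 clause(s); 1 remain; assigned so far: [2, 3, 4]
CONFLICT (empty clause)

Answer: CONFLICT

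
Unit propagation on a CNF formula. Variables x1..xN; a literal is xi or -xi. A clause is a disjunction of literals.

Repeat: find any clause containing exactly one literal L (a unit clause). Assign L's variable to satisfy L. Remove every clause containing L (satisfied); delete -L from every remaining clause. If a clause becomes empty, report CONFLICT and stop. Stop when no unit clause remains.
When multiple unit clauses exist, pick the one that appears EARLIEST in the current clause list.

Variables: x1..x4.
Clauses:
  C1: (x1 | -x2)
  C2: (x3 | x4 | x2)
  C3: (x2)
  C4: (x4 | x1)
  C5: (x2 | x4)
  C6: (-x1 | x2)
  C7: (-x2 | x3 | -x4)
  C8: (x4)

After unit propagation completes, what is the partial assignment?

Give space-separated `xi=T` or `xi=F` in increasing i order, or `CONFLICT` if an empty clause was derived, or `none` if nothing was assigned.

Answer: x1=T x2=T x3=T x4=T

Derivation:
unit clause [2] forces x2=T; simplify:
  drop -2 from [1, -2] -> [1]
  drop -2 from [-2, 3, -4] -> [3, -4]
  satisfied 4 clause(s); 4 remain; assigned so far: [2]
unit clause [1] forces x1=T; simplify:
  satisfied 2 clause(s); 2 remain; assigned so far: [1, 2]
unit clause [4] forces x4=T; simplify:
  drop -4 from [3, -4] -> [3]
  satisfied 1 clause(s); 1 remain; assigned so far: [1, 2, 4]
unit clause [3] forces x3=T; simplify:
  satisfied 1 clause(s); 0 remain; assigned so far: [1, 2, 3, 4]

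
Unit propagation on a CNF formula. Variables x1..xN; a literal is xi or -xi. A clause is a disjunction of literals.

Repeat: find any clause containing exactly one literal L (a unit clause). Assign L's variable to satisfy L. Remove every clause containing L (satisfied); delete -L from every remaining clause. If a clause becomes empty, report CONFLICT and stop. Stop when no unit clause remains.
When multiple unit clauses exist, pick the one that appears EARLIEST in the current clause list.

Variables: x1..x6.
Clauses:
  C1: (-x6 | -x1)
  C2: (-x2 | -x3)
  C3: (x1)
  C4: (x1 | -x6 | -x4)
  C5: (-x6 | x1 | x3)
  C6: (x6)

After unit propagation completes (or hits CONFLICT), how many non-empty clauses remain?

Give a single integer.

Answer: 1

Derivation:
unit clause [1] forces x1=T; simplify:
  drop -1 from [-6, -1] -> [-6]
  satisfied 3 clause(s); 3 remain; assigned so far: [1]
unit clause [-6] forces x6=F; simplify:
  drop 6 from [6] -> [] (empty!)
  satisfied 1 clause(s); 2 remain; assigned so far: [1, 6]
CONFLICT (empty clause)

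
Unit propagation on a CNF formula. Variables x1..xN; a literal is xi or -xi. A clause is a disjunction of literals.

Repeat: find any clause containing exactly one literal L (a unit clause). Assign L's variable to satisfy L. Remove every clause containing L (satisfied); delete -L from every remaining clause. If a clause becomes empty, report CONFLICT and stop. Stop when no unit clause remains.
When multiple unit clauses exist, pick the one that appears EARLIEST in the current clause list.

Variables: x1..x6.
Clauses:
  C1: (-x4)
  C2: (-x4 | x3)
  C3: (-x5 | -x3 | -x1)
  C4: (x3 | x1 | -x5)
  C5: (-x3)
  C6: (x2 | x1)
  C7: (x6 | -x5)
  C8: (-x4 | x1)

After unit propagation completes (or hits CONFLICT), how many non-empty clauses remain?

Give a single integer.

unit clause [-4] forces x4=F; simplify:
  satisfied 3 clause(s); 5 remain; assigned so far: [4]
unit clause [-3] forces x3=F; simplify:
  drop 3 from [3, 1, -5] -> [1, -5]
  satisfied 2 clause(s); 3 remain; assigned so far: [3, 4]

Answer: 3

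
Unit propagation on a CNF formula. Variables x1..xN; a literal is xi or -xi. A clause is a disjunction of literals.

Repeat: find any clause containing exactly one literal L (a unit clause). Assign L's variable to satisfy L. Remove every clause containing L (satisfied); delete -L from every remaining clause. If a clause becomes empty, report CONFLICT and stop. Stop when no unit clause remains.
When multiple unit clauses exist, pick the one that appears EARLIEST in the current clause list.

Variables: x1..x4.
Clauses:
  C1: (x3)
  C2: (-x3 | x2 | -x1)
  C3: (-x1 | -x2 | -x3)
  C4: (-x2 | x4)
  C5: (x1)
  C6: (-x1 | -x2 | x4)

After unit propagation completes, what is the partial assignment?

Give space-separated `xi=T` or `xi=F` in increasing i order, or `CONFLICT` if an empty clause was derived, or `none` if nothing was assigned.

unit clause [3] forces x3=T; simplify:
  drop -3 from [-3, 2, -1] -> [2, -1]
  drop -3 from [-1, -2, -3] -> [-1, -2]
  satisfied 1 clause(s); 5 remain; assigned so far: [3]
unit clause [1] forces x1=T; simplify:
  drop -1 from [2, -1] -> [2]
  drop -1 from [-1, -2] -> [-2]
  drop -1 from [-1, -2, 4] -> [-2, 4]
  satisfied 1 clause(s); 4 remain; assigned so far: [1, 3]
unit clause [2] forces x2=T; simplify:
  drop -2 from [-2] -> [] (empty!)
  drop -2 from [-2, 4] -> [4]
  drop -2 from [-2, 4] -> [4]
  satisfied 1 clause(s); 3 remain; assigned so far: [1, 2, 3]
CONFLICT (empty clause)

Answer: CONFLICT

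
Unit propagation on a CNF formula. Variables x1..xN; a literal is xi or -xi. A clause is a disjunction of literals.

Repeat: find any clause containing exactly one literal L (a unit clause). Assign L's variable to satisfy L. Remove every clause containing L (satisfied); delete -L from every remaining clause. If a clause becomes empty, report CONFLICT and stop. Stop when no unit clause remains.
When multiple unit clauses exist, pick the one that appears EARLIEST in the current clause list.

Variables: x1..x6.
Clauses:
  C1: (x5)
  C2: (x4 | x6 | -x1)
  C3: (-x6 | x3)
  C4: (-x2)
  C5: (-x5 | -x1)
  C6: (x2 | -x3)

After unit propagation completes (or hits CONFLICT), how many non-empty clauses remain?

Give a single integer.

Answer: 0

Derivation:
unit clause [5] forces x5=T; simplify:
  drop -5 from [-5, -1] -> [-1]
  satisfied 1 clause(s); 5 remain; assigned so far: [5]
unit clause [-2] forces x2=F; simplify:
  drop 2 from [2, -3] -> [-3]
  satisfied 1 clause(s); 4 remain; assigned so far: [2, 5]
unit clause [-1] forces x1=F; simplify:
  satisfied 2 clause(s); 2 remain; assigned so far: [1, 2, 5]
unit clause [-3] forces x3=F; simplify:
  drop 3 from [-6, 3] -> [-6]
  satisfied 1 clause(s); 1 remain; assigned so far: [1, 2, 3, 5]
unit clause [-6] forces x6=F; simplify:
  satisfied 1 clause(s); 0 remain; assigned so far: [1, 2, 3, 5, 6]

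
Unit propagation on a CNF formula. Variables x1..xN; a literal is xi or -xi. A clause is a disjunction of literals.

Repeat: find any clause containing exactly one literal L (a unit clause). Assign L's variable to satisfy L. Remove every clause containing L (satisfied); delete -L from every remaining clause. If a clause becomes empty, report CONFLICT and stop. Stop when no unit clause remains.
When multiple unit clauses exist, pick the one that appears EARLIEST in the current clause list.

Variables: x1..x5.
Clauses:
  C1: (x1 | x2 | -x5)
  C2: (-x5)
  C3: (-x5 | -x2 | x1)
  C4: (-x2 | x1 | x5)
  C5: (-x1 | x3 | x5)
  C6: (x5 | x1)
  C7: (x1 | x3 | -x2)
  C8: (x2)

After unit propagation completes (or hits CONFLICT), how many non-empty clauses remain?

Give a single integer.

unit clause [-5] forces x5=F; simplify:
  drop 5 from [-2, 1, 5] -> [-2, 1]
  drop 5 from [-1, 3, 5] -> [-1, 3]
  drop 5 from [5, 1] -> [1]
  satisfied 3 clause(s); 5 remain; assigned so far: [5]
unit clause [1] forces x1=T; simplify:
  drop -1 from [-1, 3] -> [3]
  satisfied 3 clause(s); 2 remain; assigned so far: [1, 5]
unit clause [3] forces x3=T; simplify:
  satisfied 1 clause(s); 1 remain; assigned so far: [1, 3, 5]
unit clause [2] forces x2=T; simplify:
  satisfied 1 clause(s); 0 remain; assigned so far: [1, 2, 3, 5]

Answer: 0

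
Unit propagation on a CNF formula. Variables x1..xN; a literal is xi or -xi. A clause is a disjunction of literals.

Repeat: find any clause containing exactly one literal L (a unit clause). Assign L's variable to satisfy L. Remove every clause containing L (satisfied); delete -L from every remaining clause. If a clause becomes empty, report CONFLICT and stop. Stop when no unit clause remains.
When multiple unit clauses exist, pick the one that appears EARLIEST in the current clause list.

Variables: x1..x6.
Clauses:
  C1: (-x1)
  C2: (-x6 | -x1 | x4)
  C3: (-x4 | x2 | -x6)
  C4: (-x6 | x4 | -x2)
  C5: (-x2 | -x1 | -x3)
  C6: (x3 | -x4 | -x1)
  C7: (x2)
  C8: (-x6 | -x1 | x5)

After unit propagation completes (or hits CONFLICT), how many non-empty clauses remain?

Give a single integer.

unit clause [-1] forces x1=F; simplify:
  satisfied 5 clause(s); 3 remain; assigned so far: [1]
unit clause [2] forces x2=T; simplify:
  drop -2 from [-6, 4, -2] -> [-6, 4]
  satisfied 2 clause(s); 1 remain; assigned so far: [1, 2]

Answer: 1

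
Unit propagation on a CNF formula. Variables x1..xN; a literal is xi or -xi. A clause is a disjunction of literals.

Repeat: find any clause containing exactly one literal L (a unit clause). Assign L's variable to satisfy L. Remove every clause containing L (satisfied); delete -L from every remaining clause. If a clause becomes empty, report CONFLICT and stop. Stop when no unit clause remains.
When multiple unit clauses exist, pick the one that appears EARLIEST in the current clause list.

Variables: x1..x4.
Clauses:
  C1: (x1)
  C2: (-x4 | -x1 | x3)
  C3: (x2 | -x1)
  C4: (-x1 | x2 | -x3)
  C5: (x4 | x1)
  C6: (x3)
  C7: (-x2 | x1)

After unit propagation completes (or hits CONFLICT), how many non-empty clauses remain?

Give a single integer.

unit clause [1] forces x1=T; simplify:
  drop -1 from [-4, -1, 3] -> [-4, 3]
  drop -1 from [2, -1] -> [2]
  drop -1 from [-1, 2, -3] -> [2, -3]
  satisfied 3 clause(s); 4 remain; assigned so far: [1]
unit clause [2] forces x2=T; simplify:
  satisfied 2 clause(s); 2 remain; assigned so far: [1, 2]
unit clause [3] forces x3=T; simplify:
  satisfied 2 clause(s); 0 remain; assigned so far: [1, 2, 3]

Answer: 0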